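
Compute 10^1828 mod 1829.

226

10^1 ≡ 10 (mod 1829)
10^2 ≡ 10^2 = 100 ≡ 100 (mod 1829)
10^4 ≡ 100^2 = 10000 ≡ 855 (mod 1829)
10^8 ≡ 855^2 = 731025 ≡ 1254 (mod 1829)
10^16 ≡ 1254^2 = 1572516 ≡ 1405 (mod 1829)
10^32 ≡ 1405^2 = 1974025 ≡ 534 (mod 1829)
10^64 ≡ 534^2 = 285156 ≡ 1661 (mod 1829)
10^128 ≡ 1661^2 = 2758921 ≡ 789 (mod 1829)
10^256 ≡ 789^2 = 622521 ≡ 661 (mod 1829)
10^512 ≡ 661^2 = 436921 ≡ 1619 (mod 1829)
10^1024 ≡ 1619^2 = 2621161 ≡ 204 (mod 1829)
1828 = 1024 + 512 + 256 + 32 + 4 in binary powers of 2.
So 10^1828 ≡ 204 · 1619 · 661 · 534 · 855 ≡ 226 (mod 1829).
Since 226 ≠ 1, base 10 is a Fermat witness: 1829 is composite.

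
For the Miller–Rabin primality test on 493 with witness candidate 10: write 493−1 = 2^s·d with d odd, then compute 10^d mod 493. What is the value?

292

493 − 1 = 492 = 2^2 · 123, so d = 123.
10^1 ≡ 10 (mod 493)
10^2 ≡ 10^2 = 100 ≡ 100 (mod 493)
10^4 ≡ 100^2 = 10000 ≡ 140 (mod 493)
10^8 ≡ 140^2 = 19600 ≡ 373 (mod 493)
10^16 ≡ 373^2 = 139129 ≡ 103 (mod 493)
10^32 ≡ 103^2 = 10609 ≡ 256 (mod 493)
10^64 ≡ 256^2 = 65536 ≡ 460 (mod 493)
123 = 64 + 32 + 16 + 8 + 2 + 1 in binary powers of 2.
So 10^123 ≡ 460 · 256 · 103 · 373 · 100 · 10 ≡ 292 (mod 493).
Squaring chain: 292 → 468; never reaches −1, so base 10 is a Miller–Rabin witness that 493 is composite.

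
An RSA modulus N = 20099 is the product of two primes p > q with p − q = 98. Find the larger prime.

Since p = q + 98, we have 20099 = q(q + 98), so q² + 98q − 20099 = 0.
Discriminant: 98² + 4·20099 = 9604 + 80396 = 90000; √90000 = 300.
q = (−98 + 300)/2 = 101, and p = q + 98 = 199.
Check: 101 · 199 = 20099.

199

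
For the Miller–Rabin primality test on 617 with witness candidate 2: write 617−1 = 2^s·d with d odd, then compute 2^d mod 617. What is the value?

617 − 1 = 616 = 2^3 · 77, so d = 77.
2^1 ≡ 2 (mod 617)
2^2 ≡ 2^2 = 4 ≡ 4 (mod 617)
2^4 ≡ 4^2 = 16 ≡ 16 (mod 617)
2^8 ≡ 16^2 = 256 ≡ 256 (mod 617)
2^16 ≡ 256^2 = 65536 ≡ 134 (mod 617)
2^32 ≡ 134^2 = 17956 ≡ 63 (mod 617)
2^64 ≡ 63^2 = 3969 ≡ 267 (mod 617)
77 = 64 + 8 + 4 + 1 in binary powers of 2.
So 2^77 ≡ 267 · 256 · 16 · 2 ≡ 616 (mod 617).
Since 2^d ≡ 616 (mod 617), base 2 does not prove 617 composite.

616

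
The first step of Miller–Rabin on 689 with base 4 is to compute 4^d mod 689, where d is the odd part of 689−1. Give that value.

689 − 1 = 688 = 2^4 · 43, so d = 43.
4^1 ≡ 4 (mod 689)
4^2 ≡ 4^2 = 16 ≡ 16 (mod 689)
4^4 ≡ 16^2 = 256 ≡ 256 (mod 689)
4^8 ≡ 256^2 = 65536 ≡ 81 (mod 689)
4^16 ≡ 81^2 = 6561 ≡ 360 (mod 689)
4^32 ≡ 360^2 = 129600 ≡ 68 (mod 689)
43 = 32 + 8 + 2 + 1 in binary powers of 2.
So 4^43 ≡ 68 · 81 · 16 · 4 ≡ 433 (mod 689).
Squaring chain: 433 → 81 → 360 → 68; never reaches −1, so base 4 is a Miller–Rabin witness that 689 is composite.

433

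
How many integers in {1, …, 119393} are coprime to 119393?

Factor: 119393 = 23 · 29 · 179.
φ(119393) = (23−1) · (29−1) · (179−1) = 22 · 28 · 178 = 109648.

109648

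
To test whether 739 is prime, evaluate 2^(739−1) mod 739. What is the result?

1

2^1 ≡ 2 (mod 739)
2^2 ≡ 2^2 = 4 ≡ 4 (mod 739)
2^4 ≡ 4^2 = 16 ≡ 16 (mod 739)
2^8 ≡ 16^2 = 256 ≡ 256 (mod 739)
2^16 ≡ 256^2 = 65536 ≡ 504 (mod 739)
2^32 ≡ 504^2 = 254016 ≡ 539 (mod 739)
2^64 ≡ 539^2 = 290521 ≡ 94 (mod 739)
2^128 ≡ 94^2 = 8836 ≡ 707 (mod 739)
2^256 ≡ 707^2 = 499849 ≡ 285 (mod 739)
2^512 ≡ 285^2 = 81225 ≡ 674 (mod 739)
738 = 512 + 128 + 64 + 32 + 2 in binary powers of 2.
So 2^738 ≡ 674 · 707 · 94 · 539 · 4 ≡ 1 (mod 739).
Since the result is 1, base 2 gives no evidence that 739 is composite.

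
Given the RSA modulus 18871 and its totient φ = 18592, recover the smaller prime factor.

φ(n) = (p−1)(q−1) = n − (p+q) + 1, so p + q = 18871 − 18592 + 1 = 280.
p and q are the roots of t² − 280t + 18871 = 0.
Discriminant: 280² − 4·18871 = 78400 − 75484 = 2916; √2916 = 54.
q = (280 − 54)/2 = 113, p = (280 + 54)/2 = 167.
Check: 113 · 167 = 18871.

113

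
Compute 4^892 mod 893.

4^1 ≡ 4 (mod 893)
4^2 ≡ 4^2 = 16 ≡ 16 (mod 893)
4^4 ≡ 16^2 = 256 ≡ 256 (mod 893)
4^8 ≡ 256^2 = 65536 ≡ 347 (mod 893)
4^16 ≡ 347^2 = 120409 ≡ 747 (mod 893)
4^32 ≡ 747^2 = 558009 ≡ 777 (mod 893)
4^64 ≡ 777^2 = 603729 ≡ 61 (mod 893)
4^128 ≡ 61^2 = 3721 ≡ 149 (mod 893)
4^256 ≡ 149^2 = 22201 ≡ 769 (mod 893)
4^512 ≡ 769^2 = 591361 ≡ 195 (mod 893)
892 = 512 + 256 + 64 + 32 + 16 + 8 + 4 in binary powers of 2.
So 4^892 ≡ 195 · 769 · 61 · 777 · 747 · 347 · 256 ≡ 61 (mod 893).
Since 61 ≠ 1, base 4 is a Fermat witness: 893 is composite.

61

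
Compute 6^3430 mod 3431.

1955

6^1 ≡ 6 (mod 3431)
6^2 ≡ 6^2 = 36 ≡ 36 (mod 3431)
6^4 ≡ 36^2 = 1296 ≡ 1296 (mod 3431)
6^8 ≡ 1296^2 = 1679616 ≡ 1857 (mod 3431)
6^16 ≡ 1857^2 = 3448449 ≡ 294 (mod 3431)
6^32 ≡ 294^2 = 86436 ≡ 661 (mod 3431)
6^64 ≡ 661^2 = 436921 ≡ 1184 (mod 3431)
6^128 ≡ 1184^2 = 1401856 ≡ 2008 (mod 3431)
6^256 ≡ 2008^2 = 4032064 ≡ 639 (mod 3431)
6^512 ≡ 639^2 = 408321 ≡ 32 (mod 3431)
6^1024 ≡ 32^2 = 1024 ≡ 1024 (mod 3431)
6^2048 ≡ 1024^2 = 1048576 ≡ 2121 (mod 3431)
3430 = 2048 + 1024 + 256 + 64 + 32 + 4 + 2 in binary powers of 2.
So 6^3430 ≡ 2121 · 1024 · 639 · 1184 · 661 · 1296 · 36 ≡ 1955 (mod 3431).
Since 1955 ≠ 1, base 6 is a Fermat witness: 3431 is composite.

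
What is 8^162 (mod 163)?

8^1 ≡ 8 (mod 163)
8^2 ≡ 8^2 = 64 ≡ 64 (mod 163)
8^4 ≡ 64^2 = 4096 ≡ 21 (mod 163)
8^8 ≡ 21^2 = 441 ≡ 115 (mod 163)
8^16 ≡ 115^2 = 13225 ≡ 22 (mod 163)
8^32 ≡ 22^2 = 484 ≡ 158 (mod 163)
8^64 ≡ 158^2 = 24964 ≡ 25 (mod 163)
8^128 ≡ 25^2 = 625 ≡ 136 (mod 163)
162 = 128 + 32 + 2 in binary powers of 2.
So 8^162 ≡ 136 · 158 · 64 ≡ 1 (mod 163).
Since the result is 1, base 8 gives no evidence that 163 is composite.

1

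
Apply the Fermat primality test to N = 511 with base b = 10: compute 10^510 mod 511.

484

10^1 ≡ 10 (mod 511)
10^2 ≡ 10^2 = 100 ≡ 100 (mod 511)
10^4 ≡ 100^2 = 10000 ≡ 291 (mod 511)
10^8 ≡ 291^2 = 84681 ≡ 366 (mod 511)
10^16 ≡ 366^2 = 133956 ≡ 74 (mod 511)
10^32 ≡ 74^2 = 5476 ≡ 366 (mod 511)
10^64 ≡ 366^2 = 133956 ≡ 74 (mod 511)
10^128 ≡ 74^2 = 5476 ≡ 366 (mod 511)
10^256 ≡ 366^2 = 133956 ≡ 74 (mod 511)
510 = 256 + 128 + 64 + 32 + 16 + 8 + 4 + 2 in binary powers of 2.
So 10^510 ≡ 74 · 366 · 74 · 366 · 74 · 366 · 291 · 100 ≡ 484 (mod 511).
Since 484 ≠ 1, base 10 is a Fermat witness: 511 is composite.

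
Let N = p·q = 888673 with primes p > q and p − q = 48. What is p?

Since p = q + 48, we have 888673 = q(q + 48), so q² + 48q − 888673 = 0.
Discriminant: 48² + 4·888673 = 2304 + 3554692 = 3556996; √3556996 = 1886.
q = (−48 + 1886)/2 = 919, and p = q + 48 = 967.
Check: 919 · 967 = 888673.

967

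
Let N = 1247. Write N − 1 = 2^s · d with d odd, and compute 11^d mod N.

302

1247 − 1 = 1246 = 2^1 · 623, so d = 623.
11^1 ≡ 11 (mod 1247)
11^2 ≡ 11^2 = 121 ≡ 121 (mod 1247)
11^4 ≡ 121^2 = 14641 ≡ 924 (mod 1247)
11^8 ≡ 924^2 = 853776 ≡ 828 (mod 1247)
11^16 ≡ 828^2 = 685584 ≡ 981 (mod 1247)
11^32 ≡ 981^2 = 962361 ≡ 924 (mod 1247)
11^64 ≡ 924^2 = 853776 ≡ 828 (mod 1247)
11^128 ≡ 828^2 = 685584 ≡ 981 (mod 1247)
11^256 ≡ 981^2 = 962361 ≡ 924 (mod 1247)
11^512 ≡ 924^2 = 853776 ≡ 828 (mod 1247)
623 = 512 + 64 + 32 + 8 + 4 + 2 + 1 in binary powers of 2.
So 11^623 ≡ 828 · 828 · 924 · 828 · 924 · 121 · 11 ≡ 302 (mod 1247).
Squaring chain: 302; never reaches −1, so base 11 is a Miller–Rabin witness that 1247 is composite.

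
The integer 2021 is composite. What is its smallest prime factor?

2021 is odd.
Digit sum 5, not divisible by 3.
Ends in 1: not divisible by 5.
7: 2021 = 7·288 + 5
11: 2021 = 11·183 + 8
13: 2021 = 13·155 + 6
17: 2021 = 17·118 + 15
19: 2021 = 19·106 + 7
23: 2021 = 23·87 + 20
29: 2021 = 29·69 + 20
31: 2021 = 31·65 + 6
37: 2021 = 37·54 + 23
41: 2021 = 41·49 + 12
43: 2021 = 43·47

43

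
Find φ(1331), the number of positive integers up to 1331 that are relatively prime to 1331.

1210

Factor: 1331 = 11^3.
φ(1331) = 11^2·(11−1) = 1210.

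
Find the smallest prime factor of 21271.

21271 is odd.
Digit sum 13, not divisible by 3.
Ends in 1: not divisible by 5.
7: 21271 = 7·3038 + 5
11: 21271 = 11·1933 + 8
13: 21271 = 13·1636 + 3
17: 21271 = 17·1251 + 4
19: 21271 = 19·1119 + 10
23: 21271 = 23·924 + 19
29: 21271 = 29·733 + 14
31: 21271 = 31·686 + 5
37: 21271 = 37·574 + 33
41: 21271 = 41·518 + 33
43: 21271 = 43·494 + 29
47: 21271 = 47·452 + 27
53: 21271 = 53·401 + 18
59: 21271 = 59·360 + 31
61: 21271 = 61·348 + 43
67: 21271 = 67·317 + 32
71: 21271 = 71·299 + 42
73: 21271 = 73·291 + 28
79: 21271 = 79·269 + 20
83: 21271 = 83·256 + 23
89: 21271 = 89·239

89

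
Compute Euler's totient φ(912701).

878080

Factor: 912701 = 41 · 113 · 197.
φ(912701) = (41−1) · (113−1) · (197−1) = 40 · 112 · 196 = 878080.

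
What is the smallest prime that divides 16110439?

97

16110439 is odd.
Digit sum 25, not divisible by 3.
Ends in 9: not divisible by 5.
7: 16110439 = 7·2301491 + 2
11: 16110439 = 11·1464585 + 4
13: 16110439 = 13·1239264 + 7
17: 16110439 = 17·947672 + 15
19: 16110439 = 19·847917 + 16
23: 16110439 = 23·700453 + 20
29: 16110439 = 29·555532 + 11
31: 16110439 = 31·519691 + 18
37: 16110439 = 37·435417 + 10
41: 16110439 = 41·392937 + 22
43: 16110439 = 43·374661 + 16
47: 16110439 = 47·342775 + 14
53: 16110439 = 53·303970 + 29
59: 16110439 = 59·273058 + 17
61: 16110439 = 61·264105 + 34
67: 16110439 = 67·240454 + 21
71: 16110439 = 71·226907 + 42
73: 16110439 = 73·220690 + 69
79: 16110439 = 79·203929 + 48
83: 16110439 = 83·194101 + 56
89: 16110439 = 89·181016 + 15
97: 16110439 = 97·166087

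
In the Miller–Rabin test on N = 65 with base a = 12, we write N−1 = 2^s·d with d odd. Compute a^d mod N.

12

65 − 1 = 64 = 2^6 · 1, so d = 1.
12^1 ≡ 12 (mod 65)
1 = 1 in binary powers of 2.
So 12^1 ≡ 12 ≡ 12 (mod 65).
Squaring chain: 12 → 14 → 1 → 1 → 1 → 1; never reaches −1, so base 12 is a Miller–Rabin witness that 65 is composite.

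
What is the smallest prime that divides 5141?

53

5141 is odd.
Digit sum 11, not divisible by 3.
Ends in 1: not divisible by 5.
7: 5141 = 7·734 + 3
11: 5141 = 11·467 + 4
13: 5141 = 13·395 + 6
17: 5141 = 17·302 + 7
19: 5141 = 19·270 + 11
23: 5141 = 23·223 + 12
29: 5141 = 29·177 + 8
31: 5141 = 31·165 + 26
37: 5141 = 37·138 + 35
41: 5141 = 41·125 + 16
43: 5141 = 43·119 + 24
47: 5141 = 47·109 + 18
53: 5141 = 53·97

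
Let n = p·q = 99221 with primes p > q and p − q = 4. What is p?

317

Since p = q + 4, we have 99221 = q(q + 4), so q² + 4q − 99221 = 0.
Discriminant: 4² + 4·99221 = 16 + 396884 = 396900; √396900 = 630.
q = (−4 + 630)/2 = 313, and p = q + 4 = 317.
Check: 313 · 317 = 99221.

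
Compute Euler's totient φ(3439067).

Factor: 3439067 = 103 · 173 · 193.
φ(3439067) = (103−1) · (173−1) · (193−1) = 102 · 172 · 192 = 3368448.

3368448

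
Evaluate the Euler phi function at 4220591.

Factor: 4220591 = 127 · 167 · 199.
φ(4220591) = (127−1) · (167−1) · (199−1) = 126 · 166 · 198 = 4141368.

4141368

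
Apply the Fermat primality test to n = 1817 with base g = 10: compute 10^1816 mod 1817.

1094

10^1 ≡ 10 (mod 1817)
10^2 ≡ 10^2 = 100 ≡ 100 (mod 1817)
10^4 ≡ 100^2 = 10000 ≡ 915 (mod 1817)
10^8 ≡ 915^2 = 837225 ≡ 1405 (mod 1817)
10^16 ≡ 1405^2 = 1974025 ≡ 763 (mod 1817)
10^32 ≡ 763^2 = 582169 ≡ 729 (mod 1817)
10^64 ≡ 729^2 = 531441 ≡ 877 (mod 1817)
10^128 ≡ 877^2 = 769129 ≡ 538 (mod 1817)
10^256 ≡ 538^2 = 289444 ≡ 541 (mod 1817)
10^512 ≡ 541^2 = 292681 ≡ 144 (mod 1817)
10^1024 ≡ 144^2 = 20736 ≡ 749 (mod 1817)
1816 = 1024 + 512 + 256 + 16 + 8 in binary powers of 2.
So 10^1816 ≡ 749 · 144 · 541 · 763 · 1405 ≡ 1094 (mod 1817).
Since 1094 ≠ 1, base 10 is a Fermat witness: 1817 is composite.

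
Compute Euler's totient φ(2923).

2808

Factor: 2923 = 37 · 79.
φ(2923) = (37−1) · (79−1) = 36 · 78 = 2808.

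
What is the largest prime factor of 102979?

67

102979 = 29 · 3551
3551 = 53 · 67
67 is prime.
So 102979 = 29 · 53 · 67; the largest prime factor is 67.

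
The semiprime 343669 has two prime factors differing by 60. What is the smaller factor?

557

Since p = q + 60, we have 343669 = q(q + 60), so q² + 60q − 343669 = 0.
Discriminant: 60² + 4·343669 = 3600 + 1374676 = 1378276; √1378276 = 1174.
q = (−60 + 1174)/2 = 557, and p = q + 60 = 617.
Check: 557 · 617 = 343669.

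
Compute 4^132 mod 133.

106

4^1 ≡ 4 (mod 133)
4^2 ≡ 4^2 = 16 ≡ 16 (mod 133)
4^4 ≡ 16^2 = 256 ≡ 123 (mod 133)
4^8 ≡ 123^2 = 15129 ≡ 100 (mod 133)
4^16 ≡ 100^2 = 10000 ≡ 25 (mod 133)
4^32 ≡ 25^2 = 625 ≡ 93 (mod 133)
4^64 ≡ 93^2 = 8649 ≡ 4 (mod 133)
4^128 ≡ 4^2 = 16 ≡ 16 (mod 133)
132 = 128 + 4 in binary powers of 2.
So 4^132 ≡ 16 · 123 ≡ 106 (mod 133).
Since 106 ≠ 1, base 4 is a Fermat witness: 133 is composite.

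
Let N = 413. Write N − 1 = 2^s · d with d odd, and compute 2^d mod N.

413 − 1 = 412 = 2^2 · 103, so d = 103.
2^1 ≡ 2 (mod 413)
2^2 ≡ 2^2 = 4 ≡ 4 (mod 413)
2^4 ≡ 4^2 = 16 ≡ 16 (mod 413)
2^8 ≡ 16^2 = 256 ≡ 256 (mod 413)
2^16 ≡ 256^2 = 65536 ≡ 282 (mod 413)
2^32 ≡ 282^2 = 79524 ≡ 228 (mod 413)
2^64 ≡ 228^2 = 51984 ≡ 359 (mod 413)
103 = 64 + 32 + 4 + 2 + 1 in binary powers of 2.
So 2^103 ≡ 359 · 228 · 16 · 4 · 2 ≡ 72 (mod 413).
Squaring chain: 72 → 228; never reaches −1, so base 2 is a Miller–Rabin witness that 413 is composite.

72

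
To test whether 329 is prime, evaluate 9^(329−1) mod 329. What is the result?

9^1 ≡ 9 (mod 329)
9^2 ≡ 9^2 = 81 ≡ 81 (mod 329)
9^4 ≡ 81^2 = 6561 ≡ 310 (mod 329)
9^8 ≡ 310^2 = 96100 ≡ 32 (mod 329)
9^16 ≡ 32^2 = 1024 ≡ 37 (mod 329)
9^32 ≡ 37^2 = 1369 ≡ 53 (mod 329)
9^64 ≡ 53^2 = 2809 ≡ 177 (mod 329)
9^128 ≡ 177^2 = 31329 ≡ 74 (mod 329)
9^256 ≡ 74^2 = 5476 ≡ 212 (mod 329)
328 = 256 + 64 + 8 in binary powers of 2.
So 9^328 ≡ 212 · 177 · 32 ≡ 247 (mod 329).
Since 247 ≠ 1, base 9 is a Fermat witness: 329 is composite.

247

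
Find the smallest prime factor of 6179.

37

6179 is odd.
Digit sum 23, not divisible by 3.
Ends in 9: not divisible by 5.
7: 6179 = 7·882 + 5
11: 6179 = 11·561 + 8
13: 6179 = 13·475 + 4
17: 6179 = 17·363 + 8
19: 6179 = 19·325 + 4
23: 6179 = 23·268 + 15
29: 6179 = 29·213 + 2
31: 6179 = 31·199 + 10
37: 6179 = 37·167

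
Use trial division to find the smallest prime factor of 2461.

2461 is odd.
Digit sum 13, not divisible by 3.
Ends in 1: not divisible by 5.
7: 2461 = 7·351 + 4
11: 2461 = 11·223 + 8
13: 2461 = 13·189 + 4
17: 2461 = 17·144 + 13
19: 2461 = 19·129 + 10
23: 2461 = 23·107

23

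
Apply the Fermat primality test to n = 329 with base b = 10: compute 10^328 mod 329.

263

10^1 ≡ 10 (mod 329)
10^2 ≡ 10^2 = 100 ≡ 100 (mod 329)
10^4 ≡ 100^2 = 10000 ≡ 130 (mod 329)
10^8 ≡ 130^2 = 16900 ≡ 121 (mod 329)
10^16 ≡ 121^2 = 14641 ≡ 165 (mod 329)
10^32 ≡ 165^2 = 27225 ≡ 247 (mod 329)
10^64 ≡ 247^2 = 61009 ≡ 144 (mod 329)
10^128 ≡ 144^2 = 20736 ≡ 9 (mod 329)
10^256 ≡ 9^2 = 81 ≡ 81 (mod 329)
328 = 256 + 64 + 8 in binary powers of 2.
So 10^328 ≡ 81 · 144 · 121 ≡ 263 (mod 329).
Since 263 ≠ 1, base 10 is a Fermat witness: 329 is composite.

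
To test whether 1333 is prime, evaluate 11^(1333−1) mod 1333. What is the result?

78

11^1 ≡ 11 (mod 1333)
11^2 ≡ 11^2 = 121 ≡ 121 (mod 1333)
11^4 ≡ 121^2 = 14641 ≡ 1311 (mod 1333)
11^8 ≡ 1311^2 = 1718721 ≡ 484 (mod 1333)
11^16 ≡ 484^2 = 234256 ≡ 981 (mod 1333)
11^32 ≡ 981^2 = 962361 ≡ 1268 (mod 1333)
11^64 ≡ 1268^2 = 1607824 ≡ 226 (mod 1333)
11^128 ≡ 226^2 = 51076 ≡ 422 (mod 1333)
11^256 ≡ 422^2 = 178084 ≡ 795 (mod 1333)
11^512 ≡ 795^2 = 632025 ≡ 183 (mod 1333)
11^1024 ≡ 183^2 = 33489 ≡ 164 (mod 1333)
1332 = 1024 + 256 + 32 + 16 + 4 in binary powers of 2.
So 11^1332 ≡ 164 · 795 · 1268 · 981 · 1311 ≡ 78 (mod 1333).
Since 78 ≠ 1, base 11 is a Fermat witness: 1333 is composite.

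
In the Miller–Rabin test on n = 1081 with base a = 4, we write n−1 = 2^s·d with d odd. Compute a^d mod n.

271

1081 − 1 = 1080 = 2^3 · 135, so d = 135.
4^1 ≡ 4 (mod 1081)
4^2 ≡ 4^2 = 16 ≡ 16 (mod 1081)
4^4 ≡ 16^2 = 256 ≡ 256 (mod 1081)
4^8 ≡ 256^2 = 65536 ≡ 676 (mod 1081)
4^16 ≡ 676^2 = 456976 ≡ 794 (mod 1081)
4^32 ≡ 794^2 = 630436 ≡ 213 (mod 1081)
4^64 ≡ 213^2 = 45369 ≡ 1048 (mod 1081)
4^128 ≡ 1048^2 = 1098304 ≡ 8 (mod 1081)
135 = 128 + 4 + 2 + 1 in binary powers of 2.
So 4^135 ≡ 8 · 256 · 16 · 4 ≡ 271 (mod 1081).
Squaring chain: 271 → 1014 → 165; never reaches −1, so base 4 is a Miller–Rabin witness that 1081 is composite.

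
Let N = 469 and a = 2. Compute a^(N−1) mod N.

2^1 ≡ 2 (mod 469)
2^2 ≡ 2^2 = 4 ≡ 4 (mod 469)
2^4 ≡ 4^2 = 16 ≡ 16 (mod 469)
2^8 ≡ 16^2 = 256 ≡ 256 (mod 469)
2^16 ≡ 256^2 = 65536 ≡ 345 (mod 469)
2^32 ≡ 345^2 = 119025 ≡ 368 (mod 469)
2^64 ≡ 368^2 = 135424 ≡ 352 (mod 469)
2^128 ≡ 352^2 = 123904 ≡ 88 (mod 469)
2^256 ≡ 88^2 = 7744 ≡ 240 (mod 469)
468 = 256 + 128 + 64 + 16 + 4 in binary powers of 2.
So 2^468 ≡ 240 · 88 · 352 · 345 · 16 ≡ 64 (mod 469).
Since 64 ≠ 1, base 2 is a Fermat witness: 469 is composite.

64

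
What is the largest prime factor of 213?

213 = 3 · 71
71 is prime.
So 213 = 3 · 71; the largest prime factor is 71.

71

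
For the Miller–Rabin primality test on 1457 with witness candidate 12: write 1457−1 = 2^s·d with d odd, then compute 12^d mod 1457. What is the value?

1457 − 1 = 1456 = 2^4 · 91, so d = 91.
12^1 ≡ 12 (mod 1457)
12^2 ≡ 12^2 = 144 ≡ 144 (mod 1457)
12^4 ≡ 144^2 = 20736 ≡ 338 (mod 1457)
12^8 ≡ 338^2 = 114244 ≡ 598 (mod 1457)
12^16 ≡ 598^2 = 357604 ≡ 639 (mod 1457)
12^32 ≡ 639^2 = 408321 ≡ 361 (mod 1457)
12^64 ≡ 361^2 = 130321 ≡ 648 (mod 1457)
91 = 64 + 16 + 8 + 2 + 1 in binary powers of 2.
So 12^91 ≡ 648 · 639 · 598 · 144 · 12 ≡ 756 (mod 1457).
Squaring chain: 756 → 392 → 679 → 629; never reaches −1, so base 12 is a Miller–Rabin witness that 1457 is composite.

756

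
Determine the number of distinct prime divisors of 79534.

79534 = 2 · 39767
39767 = 7 · 5681
5681 = 13 · 437
437 = 19 · 23
79534 = 2 · 7 · 13 · 19 · 23, which has 5 distinct prime factors.

5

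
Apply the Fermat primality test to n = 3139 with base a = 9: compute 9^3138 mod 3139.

293

9^1 ≡ 9 (mod 3139)
9^2 ≡ 9^2 = 81 ≡ 81 (mod 3139)
9^4 ≡ 81^2 = 6561 ≡ 283 (mod 3139)
9^8 ≡ 283^2 = 80089 ≡ 1614 (mod 3139)
9^16 ≡ 1614^2 = 2604996 ≡ 2765 (mod 3139)
9^32 ≡ 2765^2 = 7645225 ≡ 1760 (mod 3139)
9^64 ≡ 1760^2 = 3097600 ≡ 2546 (mod 3139)
9^128 ≡ 2546^2 = 6482116 ≡ 81 (mod 3139)
9^256 ≡ 81^2 = 6561 ≡ 283 (mod 3139)
9^512 ≡ 283^2 = 80089 ≡ 1614 (mod 3139)
9^1024 ≡ 1614^2 = 2604996 ≡ 2765 (mod 3139)
9^2048 ≡ 2765^2 = 7645225 ≡ 1760 (mod 3139)
3138 = 2048 + 1024 + 64 + 2 in binary powers of 2.
So 9^3138 ≡ 1760 · 2765 · 2546 · 81 ≡ 293 (mod 3139).
Since 293 ≠ 1, base 9 is a Fermat witness: 3139 is composite.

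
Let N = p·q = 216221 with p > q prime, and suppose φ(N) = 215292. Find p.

φ(n) = (p−1)(q−1) = n − (p+q) + 1, so p + q = 216221 − 215292 + 1 = 930.
p and q are the roots of t² − 930t + 216221 = 0.
Discriminant: 930² − 4·216221 = 864900 − 864884 = 16; √16 = 4.
q = (930 − 4)/2 = 463, p = (930 + 4)/2 = 467.
Check: 463 · 467 = 216221.

467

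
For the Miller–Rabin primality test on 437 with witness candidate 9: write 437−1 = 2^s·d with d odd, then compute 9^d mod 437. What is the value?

294

437 − 1 = 436 = 2^2 · 109, so d = 109.
9^1 ≡ 9 (mod 437)
9^2 ≡ 9^2 = 81 ≡ 81 (mod 437)
9^4 ≡ 81^2 = 6561 ≡ 6 (mod 437)
9^8 ≡ 6^2 = 36 ≡ 36 (mod 437)
9^16 ≡ 36^2 = 1296 ≡ 422 (mod 437)
9^32 ≡ 422^2 = 178084 ≡ 225 (mod 437)
9^64 ≡ 225^2 = 50625 ≡ 370 (mod 437)
109 = 64 + 32 + 8 + 4 + 1 in binary powers of 2.
So 9^109 ≡ 370 · 225 · 36 · 6 · 9 ≡ 294 (mod 437).
Squaring chain: 294 → 347; never reaches −1, so base 9 is a Miller–Rabin witness that 437 is composite.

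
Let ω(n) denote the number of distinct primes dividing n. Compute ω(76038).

5

76038 = 2 · 38019
38019 = 3 · 12673
12673 = 19 · 667
667 = 23 · 29
76038 = 2 · 3 · 19 · 23 · 29, which has 5 distinct prime factors.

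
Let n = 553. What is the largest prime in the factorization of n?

79

553 = 7 · 79
79 is prime.
So 553 = 7 · 79; the largest prime factor is 79.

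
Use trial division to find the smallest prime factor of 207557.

7

207557 is odd.
Digit sum 26, not divisible by 3.
Ends in 7: not divisible by 5.
7: 207557 = 7·29651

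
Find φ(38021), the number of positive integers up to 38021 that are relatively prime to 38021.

Factor: 38021 = 193 · 197.
φ(38021) = (193−1) · (197−1) = 192 · 196 = 37632.

37632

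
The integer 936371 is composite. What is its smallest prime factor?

73

936371 is odd.
Digit sum 29, not divisible by 3.
Ends in 1: not divisible by 5.
7: 936371 = 7·133767 + 2
11: 936371 = 11·85124 + 7
13: 936371 = 13·72028 + 7
17: 936371 = 17·55080 + 11
19: 936371 = 19·49282 + 13
23: 936371 = 23·40711 + 18
29: 936371 = 29·32288 + 19
31: 936371 = 31·30205 + 16
37: 936371 = 37·25307 + 12
41: 936371 = 41·22838 + 13
43: 936371 = 43·21776 + 3
47: 936371 = 47·19922 + 37
53: 936371 = 53·17667 + 20
59: 936371 = 59·15870 + 41
61: 936371 = 61·15350 + 21
67: 936371 = 67·13975 + 46
71: 936371 = 71·13188 + 23
73: 936371 = 73·12827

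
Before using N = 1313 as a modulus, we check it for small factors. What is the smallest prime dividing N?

1313 is odd.
Digit sum 8, not divisible by 3.
Ends in 3: not divisible by 5.
7: 1313 = 7·187 + 4
11: 1313 = 11·119 + 4
13: 1313 = 13·101

13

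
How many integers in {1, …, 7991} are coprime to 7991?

7800

Factor: 7991 = 61 · 131.
φ(7991) = (61−1) · (131−1) = 60 · 130 = 7800.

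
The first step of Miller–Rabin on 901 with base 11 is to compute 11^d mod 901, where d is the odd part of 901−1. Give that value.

623

901 − 1 = 900 = 2^2 · 225, so d = 225.
11^1 ≡ 11 (mod 901)
11^2 ≡ 11^2 = 121 ≡ 121 (mod 901)
11^4 ≡ 121^2 = 14641 ≡ 225 (mod 901)
11^8 ≡ 225^2 = 50625 ≡ 169 (mod 901)
11^16 ≡ 169^2 = 28561 ≡ 630 (mod 901)
11^32 ≡ 630^2 = 396900 ≡ 460 (mod 901)
11^64 ≡ 460^2 = 211600 ≡ 766 (mod 901)
11^128 ≡ 766^2 = 586756 ≡ 205 (mod 901)
225 = 128 + 64 + 32 + 1 in binary powers of 2.
So 11^225 ≡ 205 · 766 · 460 · 11 ≡ 623 (mod 901).
Squaring chain: 623 → 699; never reaches −1, so base 11 is a Miller–Rabin witness that 901 is composite.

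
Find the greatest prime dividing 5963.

5963 = 67 · 89
89 is prime.
So 5963 = 67 · 89; the largest prime factor is 89.

89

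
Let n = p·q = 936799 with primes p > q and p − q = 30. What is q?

Since p = q + 30, we have 936799 = q(q + 30), so q² + 30q − 936799 = 0.
Discriminant: 30² + 4·936799 = 900 + 3747196 = 3748096; √3748096 = 1936.
q = (−30 + 1936)/2 = 953, and p = q + 30 = 983.
Check: 953 · 983 = 936799.

953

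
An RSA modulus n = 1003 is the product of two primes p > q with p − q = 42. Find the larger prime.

59

Since p = q + 42, we have 1003 = q(q + 42), so q² + 42q − 1003 = 0.
Discriminant: 42² + 4·1003 = 1764 + 4012 = 5776; √5776 = 76.
q = (−42 + 76)/2 = 17, and p = q + 42 = 59.
Check: 17 · 59 = 1003.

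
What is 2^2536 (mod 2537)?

2369

2^1 ≡ 2 (mod 2537)
2^2 ≡ 2^2 = 4 ≡ 4 (mod 2537)
2^4 ≡ 4^2 = 16 ≡ 16 (mod 2537)
2^8 ≡ 16^2 = 256 ≡ 256 (mod 2537)
2^16 ≡ 256^2 = 65536 ≡ 2111 (mod 2537)
2^32 ≡ 2111^2 = 4456321 ≡ 1349 (mod 2537)
2^64 ≡ 1349^2 = 1819801 ≡ 772 (mod 2537)
2^128 ≡ 772^2 = 595984 ≡ 2326 (mod 2537)
2^256 ≡ 2326^2 = 5410276 ≡ 1392 (mod 2537)
2^512 ≡ 1392^2 = 1937664 ≡ 1933 (mod 2537)
2^1024 ≡ 1933^2 = 3736489 ≡ 2025 (mod 2537)
2^2048 ≡ 2025^2 = 4100625 ≡ 833 (mod 2537)
2536 = 2048 + 256 + 128 + 64 + 32 + 8 in binary powers of 2.
So 2^2536 ≡ 833 · 1392 · 2326 · 772 · 1349 · 256 ≡ 2369 (mod 2537).
Since 2369 ≠ 1, base 2 is a Fermat witness: 2537 is composite.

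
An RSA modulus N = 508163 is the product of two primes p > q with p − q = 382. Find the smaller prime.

Since p = q + 382, we have 508163 = q(q + 382), so q² + 382q − 508163 = 0.
Discriminant: 382² + 4·508163 = 145924 + 2032652 = 2178576; √2178576 = 1476.
q = (−382 + 1476)/2 = 547, and p = q + 382 = 929.
Check: 547 · 929 = 508163.

547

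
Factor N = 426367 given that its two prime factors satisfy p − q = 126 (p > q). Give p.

719

Since p = q + 126, we have 426367 = q(q + 126), so q² + 126q − 426367 = 0.
Discriminant: 126² + 4·426367 = 15876 + 1705468 = 1721344; √1721344 = 1312.
q = (−126 + 1312)/2 = 593, and p = q + 126 = 719.
Check: 593 · 719 = 426367.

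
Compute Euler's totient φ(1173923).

Factor: 1173923 = 59 · 101 · 197.
φ(1173923) = (59−1) · (101−1) · (197−1) = 58 · 100 · 196 = 1136800.

1136800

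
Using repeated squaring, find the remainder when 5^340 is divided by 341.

67

5^1 ≡ 5 (mod 341)
5^2 ≡ 5^2 = 25 ≡ 25 (mod 341)
5^4 ≡ 25^2 = 625 ≡ 284 (mod 341)
5^8 ≡ 284^2 = 80656 ≡ 180 (mod 341)
5^16 ≡ 180^2 = 32400 ≡ 5 (mod 341)
5^32 ≡ 5^2 = 25 ≡ 25 (mod 341)
5^64 ≡ 25^2 = 625 ≡ 284 (mod 341)
5^128 ≡ 284^2 = 80656 ≡ 180 (mod 341)
5^256 ≡ 180^2 = 32400 ≡ 5 (mod 341)
340 = 256 + 64 + 16 + 4 in binary powers of 2.
So 5^340 ≡ 5 · 284 · 5 · 284 ≡ 67 (mod 341).
Since 67 ≠ 1, base 5 is a Fermat witness: 341 is composite.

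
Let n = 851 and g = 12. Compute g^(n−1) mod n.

164

12^1 ≡ 12 (mod 851)
12^2 ≡ 12^2 = 144 ≡ 144 (mod 851)
12^4 ≡ 144^2 = 20736 ≡ 312 (mod 851)
12^8 ≡ 312^2 = 97344 ≡ 330 (mod 851)
12^16 ≡ 330^2 = 108900 ≡ 823 (mod 851)
12^32 ≡ 823^2 = 677329 ≡ 784 (mod 851)
12^64 ≡ 784^2 = 614656 ≡ 234 (mod 851)
12^128 ≡ 234^2 = 54756 ≡ 292 (mod 851)
12^256 ≡ 292^2 = 85264 ≡ 164 (mod 851)
12^512 ≡ 164^2 = 26896 ≡ 515 (mod 851)
850 = 512 + 256 + 64 + 16 + 2 in binary powers of 2.
So 12^850 ≡ 515 · 164 · 234 · 823 · 144 ≡ 164 (mod 851).
Since 164 ≠ 1, base 12 is a Fermat witness: 851 is composite.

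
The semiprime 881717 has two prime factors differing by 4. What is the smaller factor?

Since p = q + 4, we have 881717 = q(q + 4), so q² + 4q − 881717 = 0.
Discriminant: 4² + 4·881717 = 16 + 3526868 = 3526884; √3526884 = 1878.
q = (−4 + 1878)/2 = 937, and p = q + 4 = 941.
Check: 937 · 941 = 881717.

937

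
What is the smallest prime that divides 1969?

11

1969 is odd.
Digit sum 25, not divisible by 3.
Ends in 9: not divisible by 5.
7: 1969 = 7·281 + 2
11: 1969 = 11·179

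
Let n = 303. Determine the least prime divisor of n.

3

303 is odd.
Digit sum 6, divisible by 3.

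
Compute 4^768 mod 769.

1

4^1 ≡ 4 (mod 769)
4^2 ≡ 4^2 = 16 ≡ 16 (mod 769)
4^4 ≡ 16^2 = 256 ≡ 256 (mod 769)
4^8 ≡ 256^2 = 65536 ≡ 171 (mod 769)
4^16 ≡ 171^2 = 29241 ≡ 19 (mod 769)
4^32 ≡ 19^2 = 361 ≡ 361 (mod 769)
4^64 ≡ 361^2 = 130321 ≡ 360 (mod 769)
4^128 ≡ 360^2 = 129600 ≡ 408 (mod 769)
4^256 ≡ 408^2 = 166464 ≡ 360 (mod 769)
4^512 ≡ 360^2 = 129600 ≡ 408 (mod 769)
768 = 512 + 256 in binary powers of 2.
So 4^768 ≡ 408 · 360 ≡ 1 (mod 769).
Since the result is 1, base 4 gives no evidence that 769 is composite.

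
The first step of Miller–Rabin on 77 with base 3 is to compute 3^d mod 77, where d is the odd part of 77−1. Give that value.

77 − 1 = 76 = 2^2 · 19, so d = 19.
3^1 ≡ 3 (mod 77)
3^2 ≡ 3^2 = 9 ≡ 9 (mod 77)
3^4 ≡ 9^2 = 81 ≡ 4 (mod 77)
3^8 ≡ 4^2 = 16 ≡ 16 (mod 77)
3^16 ≡ 16^2 = 256 ≡ 25 (mod 77)
19 = 16 + 2 + 1 in binary powers of 2.
So 3^19 ≡ 25 · 9 · 3 ≡ 59 (mod 77).
Squaring chain: 59 → 16; never reaches −1, so base 3 is a Miller–Rabin witness that 77 is composite.

59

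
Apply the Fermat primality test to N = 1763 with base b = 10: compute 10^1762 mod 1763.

10^1 ≡ 10 (mod 1763)
10^2 ≡ 10^2 = 100 ≡ 100 (mod 1763)
10^4 ≡ 100^2 = 10000 ≡ 1185 (mod 1763)
10^8 ≡ 1185^2 = 1404225 ≡ 877 (mod 1763)
10^16 ≡ 877^2 = 769129 ≡ 461 (mod 1763)
10^32 ≡ 461^2 = 212521 ≡ 961 (mod 1763)
10^64 ≡ 961^2 = 923521 ≡ 1472 (mod 1763)
10^128 ≡ 1472^2 = 2166784 ≡ 57 (mod 1763)
10^256 ≡ 57^2 = 3249 ≡ 1486 (mod 1763)
10^512 ≡ 1486^2 = 2208196 ≡ 920 (mod 1763)
10^1024 ≡ 920^2 = 846400 ≡ 160 (mod 1763)
1762 = 1024 + 512 + 128 + 64 + 32 + 2 in binary powers of 2.
So 10^1762 ≡ 160 · 920 · 57 · 1472 · 961 · 100 ≡ 1330 (mod 1763).
Since 1330 ≠ 1, base 10 is a Fermat witness: 1763 is composite.

1330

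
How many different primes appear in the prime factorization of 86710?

86710 = 2 · 43355
43355 = 5 · 8671
8671 = 13 · 667
667 = 23 · 29
86710 = 2 · 5 · 13 · 23 · 29, which has 5 distinct prime factors.

5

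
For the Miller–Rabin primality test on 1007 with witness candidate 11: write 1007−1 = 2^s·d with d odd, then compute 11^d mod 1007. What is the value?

216

1007 − 1 = 1006 = 2^1 · 503, so d = 503.
11^1 ≡ 11 (mod 1007)
11^2 ≡ 11^2 = 121 ≡ 121 (mod 1007)
11^4 ≡ 121^2 = 14641 ≡ 543 (mod 1007)
11^8 ≡ 543^2 = 294849 ≡ 805 (mod 1007)
11^16 ≡ 805^2 = 648025 ≡ 524 (mod 1007)
11^32 ≡ 524^2 = 274576 ≡ 672 (mod 1007)
11^64 ≡ 672^2 = 451584 ≡ 448 (mod 1007)
11^128 ≡ 448^2 = 200704 ≡ 311 (mod 1007)
11^256 ≡ 311^2 = 96721 ≡ 49 (mod 1007)
503 = 256 + 128 + 64 + 32 + 16 + 4 + 2 + 1 in binary powers of 2.
So 11^503 ≡ 49 · 311 · 448 · 672 · 524 · 543 · 121 · 11 ≡ 216 (mod 1007).
Squaring chain: 216; never reaches −1, so base 11 is a Miller–Rabin witness that 1007 is composite.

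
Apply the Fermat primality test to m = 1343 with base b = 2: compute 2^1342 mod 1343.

2^1 ≡ 2 (mod 1343)
2^2 ≡ 2^2 = 4 ≡ 4 (mod 1343)
2^4 ≡ 4^2 = 16 ≡ 16 (mod 1343)
2^8 ≡ 16^2 = 256 ≡ 256 (mod 1343)
2^16 ≡ 256^2 = 65536 ≡ 1072 (mod 1343)
2^32 ≡ 1072^2 = 1149184 ≡ 919 (mod 1343)
2^64 ≡ 919^2 = 844561 ≡ 1157 (mod 1343)
2^128 ≡ 1157^2 = 1338649 ≡ 1021 (mod 1343)
2^256 ≡ 1021^2 = 1042441 ≡ 273 (mod 1343)
2^512 ≡ 273^2 = 74529 ≡ 664 (mod 1343)
2^1024 ≡ 664^2 = 440896 ≡ 392 (mod 1343)
1342 = 1024 + 256 + 32 + 16 + 8 + 4 + 2 in binary powers of 2.
So 2^1342 ≡ 392 · 273 · 919 · 1072 · 256 · 16 · 4 ≡ 914 (mod 1343).
Since 914 ≠ 1, base 2 is a Fermat witness: 1343 is composite.

914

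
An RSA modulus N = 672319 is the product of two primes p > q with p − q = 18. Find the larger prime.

829

Since p = q + 18, we have 672319 = q(q + 18), so q² + 18q − 672319 = 0.
Discriminant: 18² + 4·672319 = 324 + 2689276 = 2689600; √2689600 = 1640.
q = (−18 + 1640)/2 = 811, and p = q + 18 = 829.
Check: 811 · 829 = 672319.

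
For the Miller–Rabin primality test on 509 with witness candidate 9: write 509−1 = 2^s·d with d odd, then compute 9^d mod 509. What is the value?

508

509 − 1 = 508 = 2^2 · 127, so d = 127.
9^1 ≡ 9 (mod 509)
9^2 ≡ 9^2 = 81 ≡ 81 (mod 509)
9^4 ≡ 81^2 = 6561 ≡ 453 (mod 509)
9^8 ≡ 453^2 = 205209 ≡ 82 (mod 509)
9^16 ≡ 82^2 = 6724 ≡ 107 (mod 509)
9^32 ≡ 107^2 = 11449 ≡ 251 (mod 509)
9^64 ≡ 251^2 = 63001 ≡ 394 (mod 509)
127 = 64 + 32 + 16 + 8 + 4 + 2 + 1 in binary powers of 2.
So 9^127 ≡ 394 · 251 · 107 · 82 · 453 · 81 · 9 ≡ 508 (mod 509).
Since 9^d ≡ 508 (mod 509), base 9 does not prove 509 composite.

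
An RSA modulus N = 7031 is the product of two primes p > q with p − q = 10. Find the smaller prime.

Since p = q + 10, we have 7031 = q(q + 10), so q² + 10q − 7031 = 0.
Discriminant: 10² + 4·7031 = 100 + 28124 = 28224; √28224 = 168.
q = (−10 + 168)/2 = 79, and p = q + 10 = 89.
Check: 79 · 89 = 7031.

79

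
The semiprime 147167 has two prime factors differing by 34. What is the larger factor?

401

Since p = q + 34, we have 147167 = q(q + 34), so q² + 34q − 147167 = 0.
Discriminant: 34² + 4·147167 = 1156 + 588668 = 589824; √589824 = 768.
q = (−34 + 768)/2 = 367, and p = q + 34 = 401.
Check: 367 · 401 = 147167.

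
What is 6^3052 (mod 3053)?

6^1 ≡ 6 (mod 3053)
6^2 ≡ 6^2 = 36 ≡ 36 (mod 3053)
6^4 ≡ 36^2 = 1296 ≡ 1296 (mod 3053)
6^8 ≡ 1296^2 = 1679616 ≡ 466 (mod 3053)
6^16 ≡ 466^2 = 217156 ≡ 393 (mod 3053)
6^32 ≡ 393^2 = 154449 ≡ 1799 (mod 3053)
6^64 ≡ 1799^2 = 3236401 ≡ 221 (mod 3053)
6^128 ≡ 221^2 = 48841 ≡ 3046 (mod 3053)
6^256 ≡ 3046^2 = 9278116 ≡ 49 (mod 3053)
6^512 ≡ 49^2 = 2401 ≡ 2401 (mod 3053)
6^1024 ≡ 2401^2 = 5764801 ≡ 737 (mod 3053)
6^2048 ≡ 737^2 = 543169 ≡ 2788 (mod 3053)
3052 = 2048 + 512 + 256 + 128 + 64 + 32 + 8 + 4 in binary powers of 2.
So 6^3052 ≡ 2788 · 2401 · 49 · 3046 · 221 · 1799 · 466 · 1296 ≡ 2113 (mod 3053).
Since 2113 ≠ 1, base 6 is a Fermat witness: 3053 is composite.

2113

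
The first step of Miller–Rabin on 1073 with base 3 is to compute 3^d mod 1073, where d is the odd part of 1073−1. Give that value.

363

1073 − 1 = 1072 = 2^4 · 67, so d = 67.
3^1 ≡ 3 (mod 1073)
3^2 ≡ 3^2 = 9 ≡ 9 (mod 1073)
3^4 ≡ 9^2 = 81 ≡ 81 (mod 1073)
3^8 ≡ 81^2 = 6561 ≡ 123 (mod 1073)
3^16 ≡ 123^2 = 15129 ≡ 107 (mod 1073)
3^32 ≡ 107^2 = 11449 ≡ 719 (mod 1073)
3^64 ≡ 719^2 = 516961 ≡ 848 (mod 1073)
67 = 64 + 2 + 1 in binary powers of 2.
So 3^67 ≡ 848 · 9 · 3 ≡ 363 (mod 1073).
Squaring chain: 363 → 863 → 107 → 719; never reaches −1, so base 3 is a Miller–Rabin witness that 1073 is composite.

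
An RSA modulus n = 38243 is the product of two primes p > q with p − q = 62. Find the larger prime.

Since p = q + 62, we have 38243 = q(q + 62), so q² + 62q − 38243 = 0.
Discriminant: 62² + 4·38243 = 3844 + 152972 = 156816; √156816 = 396.
q = (−62 + 396)/2 = 167, and p = q + 62 = 229.
Check: 167 · 229 = 38243.

229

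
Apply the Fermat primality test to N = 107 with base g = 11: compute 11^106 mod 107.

1

11^1 ≡ 11 (mod 107)
11^2 ≡ 11^2 = 121 ≡ 14 (mod 107)
11^4 ≡ 14^2 = 196 ≡ 89 (mod 107)
11^8 ≡ 89^2 = 7921 ≡ 3 (mod 107)
11^16 ≡ 3^2 = 9 ≡ 9 (mod 107)
11^32 ≡ 9^2 = 81 ≡ 81 (mod 107)
11^64 ≡ 81^2 = 6561 ≡ 34 (mod 107)
106 = 64 + 32 + 8 + 2 in binary powers of 2.
So 11^106 ≡ 34 · 81 · 3 · 14 ≡ 1 (mod 107).
Since the result is 1, base 11 gives no evidence that 107 is composite.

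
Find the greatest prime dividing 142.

142 = 2 · 71
71 is prime.
So 142 = 2 · 71; the largest prime factor is 71.

71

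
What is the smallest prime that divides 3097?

3097 is odd.
Digit sum 19, not divisible by 3.
Ends in 7: not divisible by 5.
7: 3097 = 7·442 + 3
11: 3097 = 11·281 + 6
13: 3097 = 13·238 + 3
17: 3097 = 17·182 + 3
19: 3097 = 19·163

19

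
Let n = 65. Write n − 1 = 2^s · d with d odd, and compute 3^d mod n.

65 − 1 = 64 = 2^6 · 1, so d = 1.
3^1 ≡ 3 (mod 65)
1 = 1 in binary powers of 2.
So 3^1 ≡ 3 ≡ 3 (mod 65).
Squaring chain: 3 → 9 → 16 → 61 → 16 → 61; never reaches −1, so base 3 is a Miller–Rabin witness that 65 is composite.

3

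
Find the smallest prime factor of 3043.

17

3043 is odd.
Digit sum 10, not divisible by 3.
Ends in 3: not divisible by 5.
7: 3043 = 7·434 + 5
11: 3043 = 11·276 + 7
13: 3043 = 13·234 + 1
17: 3043 = 17·179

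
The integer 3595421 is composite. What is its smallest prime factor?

3595421 is odd.
Digit sum 29, not divisible by 3.
Ends in 1: not divisible by 5.
7: 3595421 = 7·513631 + 4
11: 3595421 = 11·326856 + 5
13: 3595421 = 13·276570 + 11
17: 3595421 = 17·211495 + 6
19: 3595421 = 19·189232 + 13
23: 3595421 = 23·156322 + 15
29: 3595421 = 29·123980 + 1
31: 3595421 = 31·115981 + 10
37: 3595421 = 37·97173 + 20
41: 3595421 = 41·87693 + 8
43: 3595421 = 43·83614 + 19
47: 3595421 = 47·76498 + 15
53: 3595421 = 53·67838 + 7
59: 3595421 = 59·60939 + 20
61: 3595421 = 61·58941 + 20
67: 3595421 = 67·53663

67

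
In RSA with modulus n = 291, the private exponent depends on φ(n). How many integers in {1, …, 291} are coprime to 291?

Factor: 291 = 3 · 97.
φ(291) = (3−1) · (97−1) = 2 · 96 = 192.

192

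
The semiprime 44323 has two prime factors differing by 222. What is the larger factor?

Since p = q + 222, we have 44323 = q(q + 222), so q² + 222q − 44323 = 0.
Discriminant: 222² + 4·44323 = 49284 + 177292 = 226576; √226576 = 476.
q = (−222 + 476)/2 = 127, and p = q + 222 = 349.
Check: 127 · 349 = 44323.

349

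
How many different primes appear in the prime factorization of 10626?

5

10626 = 2 · 5313
5313 = 3 · 1771
1771 = 7 · 253
253 = 11 · 23
10626 = 2 · 3 · 7 · 11 · 23, which has 5 distinct prime factors.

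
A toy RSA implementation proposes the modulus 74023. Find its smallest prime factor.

79

74023 is odd.
Digit sum 16, not divisible by 3.
Ends in 3: not divisible by 5.
7: 74023 = 7·10574 + 5
11: 74023 = 11·6729 + 4
13: 74023 = 13·5694 + 1
17: 74023 = 17·4354 + 5
19: 74023 = 19·3895 + 18
23: 74023 = 23·3218 + 9
29: 74023 = 29·2552 + 15
31: 74023 = 31·2387 + 26
37: 74023 = 37·2000 + 23
41: 74023 = 41·1805 + 18
43: 74023 = 43·1721 + 20
47: 74023 = 47·1574 + 45
53: 74023 = 53·1396 + 35
59: 74023 = 59·1254 + 37
61: 74023 = 61·1213 + 30
67: 74023 = 67·1104 + 55
71: 74023 = 71·1042 + 41
73: 74023 = 73·1014 + 1
79: 74023 = 79·937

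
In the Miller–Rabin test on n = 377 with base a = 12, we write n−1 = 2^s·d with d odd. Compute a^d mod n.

377 − 1 = 376 = 2^3 · 47, so d = 47.
12^1 ≡ 12 (mod 377)
12^2 ≡ 12^2 = 144 ≡ 144 (mod 377)
12^4 ≡ 144^2 = 20736 ≡ 1 (mod 377)
12^8 ≡ 1^2 = 1 ≡ 1 (mod 377)
12^16 ≡ 1^2 = 1 ≡ 1 (mod 377)
12^32 ≡ 1^2 = 1 ≡ 1 (mod 377)
47 = 32 + 8 + 4 + 2 + 1 in binary powers of 2.
So 12^47 ≡ 1 · 1 · 1 · 144 · 12 ≡ 220 (mod 377).
Squaring chain: 220 → 144 → 1; never reaches −1, so base 12 is a Miller–Rabin witness that 377 is composite.

220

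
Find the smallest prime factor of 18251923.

79

18251923 is odd.
Digit sum 31, not divisible by 3.
Ends in 3: not divisible by 5.
7: 18251923 = 7·2607417 + 4
11: 18251923 = 11·1659265 + 8
13: 18251923 = 13·1403994 + 1
17: 18251923 = 17·1073642 + 9
19: 18251923 = 19·960627 + 10
23: 18251923 = 23·793561 + 20
29: 18251923 = 29·629376 + 19
31: 18251923 = 31·588771 + 22
37: 18251923 = 37·493295 + 8
41: 18251923 = 41·445168 + 35
43: 18251923 = 43·424463 + 14
47: 18251923 = 47·388338 + 37
53: 18251923 = 53·344375 + 48
59: 18251923 = 59·309354 + 37
61: 18251923 = 61·299211 + 52
67: 18251923 = 67·272416 + 51
71: 18251923 = 71·257069 + 24
73: 18251923 = 73·250026 + 25
79: 18251923 = 79·231037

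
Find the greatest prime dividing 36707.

36707 = 11 · 3337
3337 = 47 · 71
71 is prime.
So 36707 = 11 · 47 · 71; the largest prime factor is 71.

71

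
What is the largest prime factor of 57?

57 = 3 · 19
19 is prime.
So 57 = 3 · 19; the largest prime factor is 19.

19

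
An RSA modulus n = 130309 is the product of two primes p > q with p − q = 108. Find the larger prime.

Since p = q + 108, we have 130309 = q(q + 108), so q² + 108q − 130309 = 0.
Discriminant: 108² + 4·130309 = 11664 + 521236 = 532900; √532900 = 730.
q = (−108 + 730)/2 = 311, and p = q + 108 = 419.
Check: 311 · 419 = 130309.

419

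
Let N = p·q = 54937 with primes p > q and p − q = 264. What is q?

137

Since p = q + 264, we have 54937 = q(q + 264), so q² + 264q − 54937 = 0.
Discriminant: 264² + 4·54937 = 69696 + 219748 = 289444; √289444 = 538.
q = (−264 + 538)/2 = 137, and p = q + 264 = 401.
Check: 137 · 401 = 54937.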